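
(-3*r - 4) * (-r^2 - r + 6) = 3*r^3 + 7*r^2 - 14*r - 24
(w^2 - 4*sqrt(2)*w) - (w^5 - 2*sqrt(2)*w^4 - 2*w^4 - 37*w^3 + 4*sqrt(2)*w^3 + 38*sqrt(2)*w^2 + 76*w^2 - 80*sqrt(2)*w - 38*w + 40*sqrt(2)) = -w^5 + 2*w^4 + 2*sqrt(2)*w^4 - 4*sqrt(2)*w^3 + 37*w^3 - 75*w^2 - 38*sqrt(2)*w^2 + 38*w + 76*sqrt(2)*w - 40*sqrt(2)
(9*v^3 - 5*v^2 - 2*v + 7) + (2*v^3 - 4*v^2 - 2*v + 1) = 11*v^3 - 9*v^2 - 4*v + 8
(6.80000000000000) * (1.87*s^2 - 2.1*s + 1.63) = 12.716*s^2 - 14.28*s + 11.084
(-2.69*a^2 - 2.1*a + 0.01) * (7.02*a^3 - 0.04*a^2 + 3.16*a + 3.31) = -18.8838*a^5 - 14.6344*a^4 - 8.3462*a^3 - 15.5403*a^2 - 6.9194*a + 0.0331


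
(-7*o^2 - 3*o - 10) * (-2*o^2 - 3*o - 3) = 14*o^4 + 27*o^3 + 50*o^2 + 39*o + 30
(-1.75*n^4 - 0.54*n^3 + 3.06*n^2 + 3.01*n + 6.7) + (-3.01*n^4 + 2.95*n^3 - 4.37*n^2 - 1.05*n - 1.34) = -4.76*n^4 + 2.41*n^3 - 1.31*n^2 + 1.96*n + 5.36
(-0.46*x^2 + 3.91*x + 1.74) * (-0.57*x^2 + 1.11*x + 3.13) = 0.2622*x^4 - 2.7393*x^3 + 1.9085*x^2 + 14.1697*x + 5.4462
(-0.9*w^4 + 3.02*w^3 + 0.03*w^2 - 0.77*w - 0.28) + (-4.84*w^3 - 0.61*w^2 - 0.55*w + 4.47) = -0.9*w^4 - 1.82*w^3 - 0.58*w^2 - 1.32*w + 4.19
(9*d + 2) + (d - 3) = 10*d - 1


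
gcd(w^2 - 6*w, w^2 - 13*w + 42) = w - 6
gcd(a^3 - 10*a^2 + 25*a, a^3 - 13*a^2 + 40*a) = a^2 - 5*a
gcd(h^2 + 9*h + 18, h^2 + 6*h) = h + 6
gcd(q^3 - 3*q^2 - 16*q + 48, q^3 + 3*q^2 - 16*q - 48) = q^2 - 16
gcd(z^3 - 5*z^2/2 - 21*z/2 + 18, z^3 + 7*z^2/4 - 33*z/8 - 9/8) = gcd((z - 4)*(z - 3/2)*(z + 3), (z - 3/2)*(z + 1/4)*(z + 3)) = z^2 + 3*z/2 - 9/2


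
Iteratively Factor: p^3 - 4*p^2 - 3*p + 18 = (p - 3)*(p^2 - p - 6) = (p - 3)*(p + 2)*(p - 3)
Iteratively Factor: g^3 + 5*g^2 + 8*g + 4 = (g + 2)*(g^2 + 3*g + 2) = (g + 1)*(g + 2)*(g + 2)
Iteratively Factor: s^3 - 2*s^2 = (s)*(s^2 - 2*s) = s*(s - 2)*(s)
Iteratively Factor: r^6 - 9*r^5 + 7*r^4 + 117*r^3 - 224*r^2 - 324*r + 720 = (r + 2)*(r^5 - 11*r^4 + 29*r^3 + 59*r^2 - 342*r + 360) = (r - 5)*(r + 2)*(r^4 - 6*r^3 - r^2 + 54*r - 72) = (r - 5)*(r - 2)*(r + 2)*(r^3 - 4*r^2 - 9*r + 36) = (r - 5)*(r - 3)*(r - 2)*(r + 2)*(r^2 - r - 12) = (r - 5)*(r - 3)*(r - 2)*(r + 2)*(r + 3)*(r - 4)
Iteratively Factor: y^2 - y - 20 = (y + 4)*(y - 5)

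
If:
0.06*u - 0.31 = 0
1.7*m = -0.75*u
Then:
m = -2.28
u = 5.17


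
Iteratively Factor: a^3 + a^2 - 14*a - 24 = (a + 3)*(a^2 - 2*a - 8) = (a + 2)*(a + 3)*(a - 4)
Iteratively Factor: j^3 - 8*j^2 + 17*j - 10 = (j - 5)*(j^2 - 3*j + 2) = (j - 5)*(j - 2)*(j - 1)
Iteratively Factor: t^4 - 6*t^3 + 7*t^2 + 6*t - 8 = (t - 4)*(t^3 - 2*t^2 - t + 2) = (t - 4)*(t + 1)*(t^2 - 3*t + 2) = (t - 4)*(t - 1)*(t + 1)*(t - 2)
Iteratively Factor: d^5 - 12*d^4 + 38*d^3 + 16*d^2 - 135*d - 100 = (d - 5)*(d^4 - 7*d^3 + 3*d^2 + 31*d + 20) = (d - 5)*(d - 4)*(d^3 - 3*d^2 - 9*d - 5) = (d - 5)^2*(d - 4)*(d^2 + 2*d + 1) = (d - 5)^2*(d - 4)*(d + 1)*(d + 1)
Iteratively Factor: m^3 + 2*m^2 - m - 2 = (m + 2)*(m^2 - 1) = (m - 1)*(m + 2)*(m + 1)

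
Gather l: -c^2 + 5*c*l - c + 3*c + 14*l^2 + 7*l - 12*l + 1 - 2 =-c^2 + 2*c + 14*l^2 + l*(5*c - 5) - 1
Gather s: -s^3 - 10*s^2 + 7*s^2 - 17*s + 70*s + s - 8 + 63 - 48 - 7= -s^3 - 3*s^2 + 54*s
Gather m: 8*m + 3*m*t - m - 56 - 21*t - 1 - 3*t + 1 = m*(3*t + 7) - 24*t - 56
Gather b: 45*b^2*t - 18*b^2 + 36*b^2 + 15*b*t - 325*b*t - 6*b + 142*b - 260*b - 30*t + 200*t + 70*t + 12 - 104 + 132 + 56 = b^2*(45*t + 18) + b*(-310*t - 124) + 240*t + 96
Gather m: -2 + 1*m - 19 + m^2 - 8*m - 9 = m^2 - 7*m - 30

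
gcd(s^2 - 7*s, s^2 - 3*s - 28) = s - 7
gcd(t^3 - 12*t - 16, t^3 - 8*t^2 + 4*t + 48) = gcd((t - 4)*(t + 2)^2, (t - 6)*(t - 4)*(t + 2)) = t^2 - 2*t - 8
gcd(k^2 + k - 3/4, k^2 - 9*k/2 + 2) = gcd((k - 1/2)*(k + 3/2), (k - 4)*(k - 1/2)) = k - 1/2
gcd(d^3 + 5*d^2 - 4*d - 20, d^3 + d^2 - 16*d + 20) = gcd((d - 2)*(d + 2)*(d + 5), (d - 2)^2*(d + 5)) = d^2 + 3*d - 10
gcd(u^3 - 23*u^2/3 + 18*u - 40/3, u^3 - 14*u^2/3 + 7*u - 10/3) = u^2 - 11*u/3 + 10/3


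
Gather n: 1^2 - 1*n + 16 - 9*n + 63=80 - 10*n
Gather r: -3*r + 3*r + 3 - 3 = 0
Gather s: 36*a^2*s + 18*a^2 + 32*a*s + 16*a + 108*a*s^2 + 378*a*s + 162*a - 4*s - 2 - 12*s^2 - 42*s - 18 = 18*a^2 + 178*a + s^2*(108*a - 12) + s*(36*a^2 + 410*a - 46) - 20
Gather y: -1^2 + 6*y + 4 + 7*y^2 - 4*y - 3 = 7*y^2 + 2*y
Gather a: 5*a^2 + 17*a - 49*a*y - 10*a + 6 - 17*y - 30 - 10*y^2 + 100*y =5*a^2 + a*(7 - 49*y) - 10*y^2 + 83*y - 24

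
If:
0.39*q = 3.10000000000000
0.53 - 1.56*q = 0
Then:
No Solution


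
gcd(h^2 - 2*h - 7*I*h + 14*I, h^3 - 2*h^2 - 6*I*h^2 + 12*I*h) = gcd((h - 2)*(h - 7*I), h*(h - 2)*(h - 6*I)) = h - 2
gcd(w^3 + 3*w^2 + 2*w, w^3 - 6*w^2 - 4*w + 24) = w + 2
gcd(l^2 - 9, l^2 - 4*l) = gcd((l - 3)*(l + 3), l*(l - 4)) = 1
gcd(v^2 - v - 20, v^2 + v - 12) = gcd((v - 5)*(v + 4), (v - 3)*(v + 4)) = v + 4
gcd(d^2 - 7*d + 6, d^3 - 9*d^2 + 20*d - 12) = d^2 - 7*d + 6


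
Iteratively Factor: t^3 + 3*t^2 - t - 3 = (t + 1)*(t^2 + 2*t - 3) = (t + 1)*(t + 3)*(t - 1)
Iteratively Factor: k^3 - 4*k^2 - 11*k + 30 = (k - 5)*(k^2 + k - 6) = (k - 5)*(k + 3)*(k - 2)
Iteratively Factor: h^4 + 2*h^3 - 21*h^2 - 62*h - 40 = (h + 2)*(h^3 - 21*h - 20) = (h + 1)*(h + 2)*(h^2 - h - 20) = (h - 5)*(h + 1)*(h + 2)*(h + 4)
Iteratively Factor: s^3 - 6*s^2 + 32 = (s + 2)*(s^2 - 8*s + 16) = (s - 4)*(s + 2)*(s - 4)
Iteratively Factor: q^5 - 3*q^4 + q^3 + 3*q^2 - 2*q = (q - 1)*(q^4 - 2*q^3 - q^2 + 2*q) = (q - 1)*(q + 1)*(q^3 - 3*q^2 + 2*q) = (q - 1)^2*(q + 1)*(q^2 - 2*q) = q*(q - 1)^2*(q + 1)*(q - 2)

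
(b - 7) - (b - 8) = 1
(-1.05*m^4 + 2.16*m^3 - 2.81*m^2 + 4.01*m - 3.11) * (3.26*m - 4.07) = -3.423*m^5 + 11.3151*m^4 - 17.9518*m^3 + 24.5093*m^2 - 26.4593*m + 12.6577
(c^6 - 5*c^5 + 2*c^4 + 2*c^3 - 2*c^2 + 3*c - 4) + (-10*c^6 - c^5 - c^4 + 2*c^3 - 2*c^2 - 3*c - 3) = -9*c^6 - 6*c^5 + c^4 + 4*c^3 - 4*c^2 - 7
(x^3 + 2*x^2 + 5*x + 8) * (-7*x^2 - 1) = -7*x^5 - 14*x^4 - 36*x^3 - 58*x^2 - 5*x - 8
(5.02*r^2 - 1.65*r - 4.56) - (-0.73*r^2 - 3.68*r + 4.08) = 5.75*r^2 + 2.03*r - 8.64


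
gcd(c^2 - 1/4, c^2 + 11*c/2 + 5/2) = c + 1/2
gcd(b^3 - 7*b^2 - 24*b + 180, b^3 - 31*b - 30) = b^2 - b - 30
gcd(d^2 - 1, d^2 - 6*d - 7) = d + 1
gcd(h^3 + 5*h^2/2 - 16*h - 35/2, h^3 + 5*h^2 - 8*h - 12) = h + 1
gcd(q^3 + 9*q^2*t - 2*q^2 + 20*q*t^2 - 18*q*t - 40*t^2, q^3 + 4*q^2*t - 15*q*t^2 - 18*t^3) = 1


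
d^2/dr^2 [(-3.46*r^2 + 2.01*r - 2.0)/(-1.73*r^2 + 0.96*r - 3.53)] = (-0.538721999999993*r^3 - 90.864444*r^2 + 53.719614*r + 51.865252)/(5.177717*r^6 - 8.619552*r^5 + 36.477915*r^4 - 36.06048*r^3 + 74.431815*r^2 - 35.887392*r + 43.986977)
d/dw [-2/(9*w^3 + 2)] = 54*w^2/(9*w^3 + 2)^2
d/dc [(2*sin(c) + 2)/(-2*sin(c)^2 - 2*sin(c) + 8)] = (sin(c)^2 + 2*sin(c) + 5)*cos(c)/(sin(c)^2 + sin(c) - 4)^2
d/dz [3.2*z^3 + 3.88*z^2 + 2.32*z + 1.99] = 9.6*z^2 + 7.76*z + 2.32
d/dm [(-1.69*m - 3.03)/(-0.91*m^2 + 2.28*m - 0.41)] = (-1.5379*m^2 - 5.5146*m + 7.6013)/(0.8281*m^4 - 4.1496*m^3 + 5.9446*m^2 - 1.8696*m + 0.1681)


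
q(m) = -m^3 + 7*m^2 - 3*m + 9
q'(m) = -3*m^2 + 14*m - 3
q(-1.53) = 33.56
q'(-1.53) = -31.44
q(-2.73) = 89.71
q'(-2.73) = -63.58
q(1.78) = 20.20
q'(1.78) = 12.41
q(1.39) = 15.67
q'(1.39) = 10.66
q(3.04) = 36.48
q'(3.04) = 11.84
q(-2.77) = 92.27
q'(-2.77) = -64.80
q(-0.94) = 18.84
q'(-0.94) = -18.81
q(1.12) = 13.02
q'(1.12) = 8.92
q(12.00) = -747.00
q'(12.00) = -267.00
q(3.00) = 36.00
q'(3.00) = 12.00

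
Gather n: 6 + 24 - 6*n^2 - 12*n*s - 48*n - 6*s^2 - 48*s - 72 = -6*n^2 + n*(-12*s - 48) - 6*s^2 - 48*s - 42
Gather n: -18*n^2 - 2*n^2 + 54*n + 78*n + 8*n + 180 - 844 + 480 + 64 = -20*n^2 + 140*n - 120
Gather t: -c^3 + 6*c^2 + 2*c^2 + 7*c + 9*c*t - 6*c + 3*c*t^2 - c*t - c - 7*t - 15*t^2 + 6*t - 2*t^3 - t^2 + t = -c^3 + 8*c^2 + 8*c*t - 2*t^3 + t^2*(3*c - 16)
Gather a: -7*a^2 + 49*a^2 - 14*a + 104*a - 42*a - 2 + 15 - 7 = 42*a^2 + 48*a + 6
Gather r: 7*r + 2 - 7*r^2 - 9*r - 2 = -7*r^2 - 2*r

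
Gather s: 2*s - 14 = 2*s - 14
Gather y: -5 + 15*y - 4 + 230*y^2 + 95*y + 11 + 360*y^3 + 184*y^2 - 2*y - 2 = 360*y^3 + 414*y^2 + 108*y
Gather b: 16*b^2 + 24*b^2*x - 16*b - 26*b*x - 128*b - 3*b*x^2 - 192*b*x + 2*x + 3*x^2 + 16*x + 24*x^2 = b^2*(24*x + 16) + b*(-3*x^2 - 218*x - 144) + 27*x^2 + 18*x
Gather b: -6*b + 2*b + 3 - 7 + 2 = -4*b - 2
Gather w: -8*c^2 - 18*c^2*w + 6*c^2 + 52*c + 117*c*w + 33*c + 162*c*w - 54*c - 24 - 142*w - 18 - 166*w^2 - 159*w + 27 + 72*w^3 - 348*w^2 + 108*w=-2*c^2 + 31*c + 72*w^3 - 514*w^2 + w*(-18*c^2 + 279*c - 193) - 15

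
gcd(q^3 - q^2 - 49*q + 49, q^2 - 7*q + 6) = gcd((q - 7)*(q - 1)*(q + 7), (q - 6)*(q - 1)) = q - 1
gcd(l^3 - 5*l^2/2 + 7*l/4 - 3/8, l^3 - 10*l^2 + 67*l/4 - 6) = l^2 - 2*l + 3/4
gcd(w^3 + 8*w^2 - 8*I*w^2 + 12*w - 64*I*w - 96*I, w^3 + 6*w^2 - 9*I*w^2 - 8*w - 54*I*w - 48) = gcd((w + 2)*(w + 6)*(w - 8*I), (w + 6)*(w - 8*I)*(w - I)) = w^2 + w*(6 - 8*I) - 48*I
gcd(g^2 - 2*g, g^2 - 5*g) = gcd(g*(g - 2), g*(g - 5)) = g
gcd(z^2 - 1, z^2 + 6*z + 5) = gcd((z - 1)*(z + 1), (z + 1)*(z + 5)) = z + 1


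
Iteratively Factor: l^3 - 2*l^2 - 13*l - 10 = (l + 1)*(l^2 - 3*l - 10) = (l + 1)*(l + 2)*(l - 5)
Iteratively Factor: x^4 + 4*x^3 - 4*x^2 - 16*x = (x - 2)*(x^3 + 6*x^2 + 8*x) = (x - 2)*(x + 2)*(x^2 + 4*x) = (x - 2)*(x + 2)*(x + 4)*(x)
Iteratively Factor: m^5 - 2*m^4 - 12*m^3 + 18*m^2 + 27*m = (m - 3)*(m^4 + m^3 - 9*m^2 - 9*m) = (m - 3)^2*(m^3 + 4*m^2 + 3*m) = m*(m - 3)^2*(m^2 + 4*m + 3) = m*(m - 3)^2*(m + 3)*(m + 1)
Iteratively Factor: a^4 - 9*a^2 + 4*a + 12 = (a + 3)*(a^3 - 3*a^2 + 4) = (a - 2)*(a + 3)*(a^2 - a - 2) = (a - 2)^2*(a + 3)*(a + 1)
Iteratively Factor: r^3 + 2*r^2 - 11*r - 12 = (r + 1)*(r^2 + r - 12) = (r - 3)*(r + 1)*(r + 4)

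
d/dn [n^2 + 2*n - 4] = 2*n + 2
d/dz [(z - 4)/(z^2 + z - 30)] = (z^2 + z - (z - 4)*(2*z + 1) - 30)/(z^2 + z - 30)^2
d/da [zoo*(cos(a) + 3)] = zoo*sin(a)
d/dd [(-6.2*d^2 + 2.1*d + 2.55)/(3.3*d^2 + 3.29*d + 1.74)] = (-27.328*d^2 - 38.406*d - 4.7355)/(10.89*d^4 + 21.714*d^3 + 22.3081*d^2 + 11.4492*d + 3.0276)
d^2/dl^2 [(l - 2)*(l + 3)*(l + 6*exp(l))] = 6*l^2*exp(l) + 30*l*exp(l) + 6*l - 12*exp(l) + 2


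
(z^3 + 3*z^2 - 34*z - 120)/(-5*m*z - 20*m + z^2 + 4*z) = (z^2 - z - 30)/(-5*m + z)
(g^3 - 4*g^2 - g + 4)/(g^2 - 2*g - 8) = (g^2 - 1)/(g + 2)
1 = 1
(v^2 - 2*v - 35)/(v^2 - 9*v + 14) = (v + 5)/(v - 2)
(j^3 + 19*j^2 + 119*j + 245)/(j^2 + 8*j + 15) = (j^2 + 14*j + 49)/(j + 3)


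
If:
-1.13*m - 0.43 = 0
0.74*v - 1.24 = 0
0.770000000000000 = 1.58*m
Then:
No Solution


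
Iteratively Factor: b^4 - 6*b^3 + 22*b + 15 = (b + 1)*(b^3 - 7*b^2 + 7*b + 15) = (b - 3)*(b + 1)*(b^2 - 4*b - 5) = (b - 5)*(b - 3)*(b + 1)*(b + 1)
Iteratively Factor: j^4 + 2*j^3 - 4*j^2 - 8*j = (j)*(j^3 + 2*j^2 - 4*j - 8) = j*(j - 2)*(j^2 + 4*j + 4) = j*(j - 2)*(j + 2)*(j + 2)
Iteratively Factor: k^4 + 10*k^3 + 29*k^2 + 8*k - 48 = (k + 3)*(k^3 + 7*k^2 + 8*k - 16) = (k + 3)*(k + 4)*(k^2 + 3*k - 4) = (k + 3)*(k + 4)^2*(k - 1)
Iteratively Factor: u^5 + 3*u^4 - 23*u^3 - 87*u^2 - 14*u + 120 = (u + 4)*(u^4 - u^3 - 19*u^2 - 11*u + 30) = (u + 3)*(u + 4)*(u^3 - 4*u^2 - 7*u + 10) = (u - 1)*(u + 3)*(u + 4)*(u^2 - 3*u - 10) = (u - 5)*(u - 1)*(u + 3)*(u + 4)*(u + 2)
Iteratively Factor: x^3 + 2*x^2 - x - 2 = (x - 1)*(x^2 + 3*x + 2) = (x - 1)*(x + 1)*(x + 2)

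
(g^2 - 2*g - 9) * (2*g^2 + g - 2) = 2*g^4 - 3*g^3 - 22*g^2 - 5*g + 18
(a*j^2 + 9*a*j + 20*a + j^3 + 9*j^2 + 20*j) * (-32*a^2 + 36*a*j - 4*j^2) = -32*a^3*j^2 - 288*a^3*j - 640*a^3 + 4*a^2*j^3 + 36*a^2*j^2 + 80*a^2*j + 32*a*j^4 + 288*a*j^3 + 640*a*j^2 - 4*j^5 - 36*j^4 - 80*j^3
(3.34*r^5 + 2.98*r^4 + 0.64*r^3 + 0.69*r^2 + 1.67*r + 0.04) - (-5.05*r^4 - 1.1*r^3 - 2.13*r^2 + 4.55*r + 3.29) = 3.34*r^5 + 8.03*r^4 + 1.74*r^3 + 2.82*r^2 - 2.88*r - 3.25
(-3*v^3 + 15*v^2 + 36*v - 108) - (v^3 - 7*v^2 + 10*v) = -4*v^3 + 22*v^2 + 26*v - 108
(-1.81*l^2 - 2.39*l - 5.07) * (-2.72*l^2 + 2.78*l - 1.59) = 4.9232*l^4 + 1.469*l^3 + 10.0241*l^2 - 10.2945*l + 8.0613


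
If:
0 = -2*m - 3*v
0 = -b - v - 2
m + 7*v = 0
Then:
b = -2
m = 0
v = 0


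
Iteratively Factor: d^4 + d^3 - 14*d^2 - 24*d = (d - 4)*(d^3 + 5*d^2 + 6*d) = d*(d - 4)*(d^2 + 5*d + 6) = d*(d - 4)*(d + 2)*(d + 3)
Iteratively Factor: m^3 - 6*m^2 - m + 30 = (m - 3)*(m^2 - 3*m - 10) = (m - 3)*(m + 2)*(m - 5)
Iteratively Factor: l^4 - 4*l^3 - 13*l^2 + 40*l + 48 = (l - 4)*(l^3 - 13*l - 12) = (l - 4)*(l + 1)*(l^2 - l - 12) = (l - 4)*(l + 1)*(l + 3)*(l - 4)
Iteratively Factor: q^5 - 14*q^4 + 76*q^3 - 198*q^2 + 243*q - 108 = (q - 1)*(q^4 - 13*q^3 + 63*q^2 - 135*q + 108) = (q - 3)*(q - 1)*(q^3 - 10*q^2 + 33*q - 36) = (q - 3)^2*(q - 1)*(q^2 - 7*q + 12) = (q - 3)^3*(q - 1)*(q - 4)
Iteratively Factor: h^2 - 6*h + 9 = (h - 3)*(h - 3)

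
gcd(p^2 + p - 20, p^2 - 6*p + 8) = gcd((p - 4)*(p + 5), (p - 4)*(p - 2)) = p - 4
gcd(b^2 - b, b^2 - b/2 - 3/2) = 1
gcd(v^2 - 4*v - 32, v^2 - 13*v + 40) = v - 8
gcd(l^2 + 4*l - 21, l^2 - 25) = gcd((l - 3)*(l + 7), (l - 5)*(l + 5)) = 1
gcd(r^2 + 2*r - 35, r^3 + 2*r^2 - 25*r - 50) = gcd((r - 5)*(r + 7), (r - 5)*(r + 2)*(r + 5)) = r - 5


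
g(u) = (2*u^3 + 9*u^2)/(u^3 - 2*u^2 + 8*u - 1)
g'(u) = (6*u^2 + 18*u)/(u^3 - 2*u^2 + 8*u - 1) + (2*u^3 + 9*u^2)*(-3*u^2 + 4*u - 8)/(u^3 - 2*u^2 + 8*u - 1)^2 = u*(-13*u^3 + 32*u^2 + 66*u - 18)/(u^6 - 4*u^5 + 20*u^4 - 34*u^3 + 68*u^2 - 16*u + 1)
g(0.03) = -0.01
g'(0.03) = -0.83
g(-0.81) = -0.52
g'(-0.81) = 0.41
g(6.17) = 3.92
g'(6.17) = -0.21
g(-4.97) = 0.11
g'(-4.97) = -0.22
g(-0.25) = -0.17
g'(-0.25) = 0.82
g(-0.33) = -0.23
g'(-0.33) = 0.78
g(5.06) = 4.15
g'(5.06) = -0.20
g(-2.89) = -0.41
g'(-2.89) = -0.25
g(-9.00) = 0.76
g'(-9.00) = -0.11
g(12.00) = 3.10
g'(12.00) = -0.09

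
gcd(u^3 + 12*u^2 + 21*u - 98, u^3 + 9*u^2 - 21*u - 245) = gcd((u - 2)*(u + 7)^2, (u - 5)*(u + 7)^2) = u^2 + 14*u + 49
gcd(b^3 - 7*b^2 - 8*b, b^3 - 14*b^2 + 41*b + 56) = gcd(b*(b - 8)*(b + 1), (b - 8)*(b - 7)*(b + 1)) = b^2 - 7*b - 8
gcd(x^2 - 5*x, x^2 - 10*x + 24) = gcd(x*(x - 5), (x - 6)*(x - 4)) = 1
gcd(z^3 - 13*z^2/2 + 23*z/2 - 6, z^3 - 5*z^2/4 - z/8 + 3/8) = z - 1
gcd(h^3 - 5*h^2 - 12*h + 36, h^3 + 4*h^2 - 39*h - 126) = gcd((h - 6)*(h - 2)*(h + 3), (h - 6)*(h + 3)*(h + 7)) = h^2 - 3*h - 18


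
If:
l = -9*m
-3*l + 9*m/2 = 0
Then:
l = 0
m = 0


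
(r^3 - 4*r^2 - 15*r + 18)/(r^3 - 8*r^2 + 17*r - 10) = (r^2 - 3*r - 18)/(r^2 - 7*r + 10)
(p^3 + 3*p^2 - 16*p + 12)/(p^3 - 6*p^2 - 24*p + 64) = (p^2 + 5*p - 6)/(p^2 - 4*p - 32)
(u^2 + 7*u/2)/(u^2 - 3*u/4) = 2*(2*u + 7)/(4*u - 3)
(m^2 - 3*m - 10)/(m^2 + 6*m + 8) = (m - 5)/(m + 4)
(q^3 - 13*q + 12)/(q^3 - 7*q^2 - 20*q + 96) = (q - 1)/(q - 8)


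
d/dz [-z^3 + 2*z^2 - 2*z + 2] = -3*z^2 + 4*z - 2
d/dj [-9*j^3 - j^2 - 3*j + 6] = -27*j^2 - 2*j - 3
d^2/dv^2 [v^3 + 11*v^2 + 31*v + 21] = 6*v + 22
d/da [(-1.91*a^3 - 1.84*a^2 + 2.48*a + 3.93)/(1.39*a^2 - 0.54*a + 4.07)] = (-2.6549*a^4 + 2.0628*a^3 - 25.7747*a^2 - 25.903*a + 12.2158)/(1.9321*a^4 - 1.5012*a^3 + 11.6062*a^2 - 4.3956*a + 16.5649)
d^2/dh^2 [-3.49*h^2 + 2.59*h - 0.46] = -6.98000000000000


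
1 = 1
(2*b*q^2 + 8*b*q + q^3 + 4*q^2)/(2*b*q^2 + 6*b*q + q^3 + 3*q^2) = (q + 4)/(q + 3)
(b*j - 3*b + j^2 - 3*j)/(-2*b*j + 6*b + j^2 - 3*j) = (-b - j)/(2*b - j)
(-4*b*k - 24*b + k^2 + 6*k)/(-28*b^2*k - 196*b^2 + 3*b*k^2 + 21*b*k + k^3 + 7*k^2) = (k + 6)/(7*b*k + 49*b + k^2 + 7*k)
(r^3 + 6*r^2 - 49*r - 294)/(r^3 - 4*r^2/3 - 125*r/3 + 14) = 3*(r + 7)/(3*r - 1)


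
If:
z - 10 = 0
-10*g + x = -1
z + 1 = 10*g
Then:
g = 11/10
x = 10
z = 10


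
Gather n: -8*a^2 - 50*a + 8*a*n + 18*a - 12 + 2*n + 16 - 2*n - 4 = -8*a^2 + 8*a*n - 32*a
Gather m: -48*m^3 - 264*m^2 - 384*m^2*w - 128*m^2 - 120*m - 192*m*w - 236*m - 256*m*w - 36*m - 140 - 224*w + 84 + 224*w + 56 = -48*m^3 + m^2*(-384*w - 392) + m*(-448*w - 392)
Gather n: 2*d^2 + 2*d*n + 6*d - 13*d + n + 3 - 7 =2*d^2 - 7*d + n*(2*d + 1) - 4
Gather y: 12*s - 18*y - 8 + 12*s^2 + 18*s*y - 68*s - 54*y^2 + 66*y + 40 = 12*s^2 - 56*s - 54*y^2 + y*(18*s + 48) + 32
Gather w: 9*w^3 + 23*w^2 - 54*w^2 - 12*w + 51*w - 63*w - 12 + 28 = 9*w^3 - 31*w^2 - 24*w + 16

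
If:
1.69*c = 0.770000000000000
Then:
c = 0.46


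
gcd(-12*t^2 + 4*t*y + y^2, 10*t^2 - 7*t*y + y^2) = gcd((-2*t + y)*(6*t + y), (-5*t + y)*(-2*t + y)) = -2*t + y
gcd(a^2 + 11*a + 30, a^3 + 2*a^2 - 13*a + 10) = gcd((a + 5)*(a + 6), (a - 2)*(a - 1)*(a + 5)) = a + 5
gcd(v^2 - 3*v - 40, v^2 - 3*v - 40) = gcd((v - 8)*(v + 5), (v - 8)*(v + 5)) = v^2 - 3*v - 40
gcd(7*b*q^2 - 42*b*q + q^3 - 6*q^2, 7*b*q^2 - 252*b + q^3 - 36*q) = 7*b*q - 42*b + q^2 - 6*q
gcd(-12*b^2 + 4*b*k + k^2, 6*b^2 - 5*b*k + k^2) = 2*b - k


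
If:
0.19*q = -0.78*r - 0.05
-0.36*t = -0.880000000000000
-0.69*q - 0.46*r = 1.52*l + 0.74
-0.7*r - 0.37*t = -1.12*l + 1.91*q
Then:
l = -0.22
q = -0.64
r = 0.09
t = 2.44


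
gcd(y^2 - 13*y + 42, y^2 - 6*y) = y - 6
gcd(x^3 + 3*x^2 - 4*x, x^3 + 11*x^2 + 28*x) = x^2 + 4*x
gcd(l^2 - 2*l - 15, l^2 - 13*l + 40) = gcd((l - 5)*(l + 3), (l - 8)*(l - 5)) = l - 5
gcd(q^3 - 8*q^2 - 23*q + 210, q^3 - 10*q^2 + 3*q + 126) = q^2 - 13*q + 42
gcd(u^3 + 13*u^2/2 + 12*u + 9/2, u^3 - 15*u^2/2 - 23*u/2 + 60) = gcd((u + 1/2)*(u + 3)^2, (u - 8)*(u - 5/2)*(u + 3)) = u + 3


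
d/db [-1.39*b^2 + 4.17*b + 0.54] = 4.17 - 2.78*b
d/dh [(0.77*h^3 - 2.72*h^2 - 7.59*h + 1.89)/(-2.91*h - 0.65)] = (-4.4814*h^3 + 6.4137*h^2 + 3.536*h + 10.4334)/(8.4681*h^2 + 3.783*h + 0.4225)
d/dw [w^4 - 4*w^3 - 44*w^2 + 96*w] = 4*w^3 - 12*w^2 - 88*w + 96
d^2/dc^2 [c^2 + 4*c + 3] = 2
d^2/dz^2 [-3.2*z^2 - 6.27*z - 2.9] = -6.40000000000000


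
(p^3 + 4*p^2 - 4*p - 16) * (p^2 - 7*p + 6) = p^5 - 3*p^4 - 26*p^3 + 36*p^2 + 88*p - 96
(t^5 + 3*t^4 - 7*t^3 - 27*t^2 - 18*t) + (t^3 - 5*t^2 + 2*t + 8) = t^5 + 3*t^4 - 6*t^3 - 32*t^2 - 16*t + 8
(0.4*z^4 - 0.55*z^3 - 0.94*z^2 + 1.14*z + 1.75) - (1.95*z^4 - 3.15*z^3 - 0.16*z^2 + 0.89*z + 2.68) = -1.55*z^4 + 2.6*z^3 - 0.78*z^2 + 0.25*z - 0.93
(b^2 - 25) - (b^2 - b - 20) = b - 5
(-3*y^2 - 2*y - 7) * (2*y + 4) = -6*y^3 - 16*y^2 - 22*y - 28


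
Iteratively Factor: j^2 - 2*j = (j)*(j - 2)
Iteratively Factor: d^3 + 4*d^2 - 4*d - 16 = (d - 2)*(d^2 + 6*d + 8) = (d - 2)*(d + 2)*(d + 4)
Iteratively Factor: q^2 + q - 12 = (q - 3)*(q + 4)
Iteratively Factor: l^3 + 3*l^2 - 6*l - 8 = (l + 4)*(l^2 - l - 2) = (l - 2)*(l + 4)*(l + 1)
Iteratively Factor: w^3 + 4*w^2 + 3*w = (w + 1)*(w^2 + 3*w) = (w + 1)*(w + 3)*(w)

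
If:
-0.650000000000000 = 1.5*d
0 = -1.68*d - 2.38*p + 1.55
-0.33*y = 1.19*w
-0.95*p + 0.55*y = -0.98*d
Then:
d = -0.43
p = 0.96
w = -0.67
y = 2.43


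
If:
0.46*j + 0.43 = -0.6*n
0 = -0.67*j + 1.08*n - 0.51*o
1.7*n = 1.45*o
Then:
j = -0.33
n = -0.46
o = -0.54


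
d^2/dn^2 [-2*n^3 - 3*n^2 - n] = -12*n - 6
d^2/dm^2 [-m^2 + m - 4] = -2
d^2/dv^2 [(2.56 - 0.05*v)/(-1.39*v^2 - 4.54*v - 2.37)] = ((6.6628 - 0.417*v)*(1.39*v^2 + 4.54*v + 2.37) + (0.05*v - 2.56)*(2.78*v + 4.54)*(5.56*v + 9.08))/(1.39*v^2 + 4.54*v + 2.37)^3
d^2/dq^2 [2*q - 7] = 0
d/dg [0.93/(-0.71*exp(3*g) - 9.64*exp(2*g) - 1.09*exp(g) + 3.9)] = (1.9809*exp(2*g) + 17.9304*exp(g) + 1.0137)*exp(g)/(0.71*exp(3*g) + 9.64*exp(2*g) + 1.09*exp(g) - 3.9)^2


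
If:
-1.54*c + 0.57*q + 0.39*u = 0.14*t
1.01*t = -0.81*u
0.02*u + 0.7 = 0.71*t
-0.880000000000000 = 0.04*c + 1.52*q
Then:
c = -0.60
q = -0.56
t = 0.95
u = -1.19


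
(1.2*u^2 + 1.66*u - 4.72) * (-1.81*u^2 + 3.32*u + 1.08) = -2.172*u^4 + 0.9794*u^3 + 15.3504*u^2 - 13.8776*u - 5.0976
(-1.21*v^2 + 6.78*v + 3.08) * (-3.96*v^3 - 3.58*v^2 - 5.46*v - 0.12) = 4.7916*v^5 - 22.517*v^4 - 29.8626*v^3 - 47.9*v^2 - 17.6304*v - 0.3696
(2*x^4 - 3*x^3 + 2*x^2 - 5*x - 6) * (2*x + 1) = 4*x^5 - 4*x^4 + x^3 - 8*x^2 - 17*x - 6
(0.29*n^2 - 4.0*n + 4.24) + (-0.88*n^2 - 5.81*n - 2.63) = -0.59*n^2 - 9.81*n + 1.61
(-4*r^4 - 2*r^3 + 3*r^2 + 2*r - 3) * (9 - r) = 4*r^5 - 34*r^4 - 21*r^3 + 25*r^2 + 21*r - 27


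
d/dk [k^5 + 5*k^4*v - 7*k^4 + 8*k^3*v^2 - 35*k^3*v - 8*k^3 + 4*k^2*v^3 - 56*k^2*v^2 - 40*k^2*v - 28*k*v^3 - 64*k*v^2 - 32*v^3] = 5*k^4 + 20*k^3*v - 28*k^3 + 24*k^2*v^2 - 105*k^2*v - 24*k^2 + 8*k*v^3 - 112*k*v^2 - 80*k*v - 28*v^3 - 64*v^2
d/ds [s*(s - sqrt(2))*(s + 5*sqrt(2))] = 3*s^2 + 8*sqrt(2)*s - 10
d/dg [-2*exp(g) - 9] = -2*exp(g)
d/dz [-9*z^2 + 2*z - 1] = 2 - 18*z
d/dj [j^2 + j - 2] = 2*j + 1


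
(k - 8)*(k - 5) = k^2 - 13*k + 40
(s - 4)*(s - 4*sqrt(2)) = s^2 - 4*sqrt(2)*s - 4*s + 16*sqrt(2)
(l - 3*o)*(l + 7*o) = l^2 + 4*l*o - 21*o^2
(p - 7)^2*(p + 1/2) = p^3 - 27*p^2/2 + 42*p + 49/2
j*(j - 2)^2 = j^3 - 4*j^2 + 4*j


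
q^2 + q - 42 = (q - 6)*(q + 7)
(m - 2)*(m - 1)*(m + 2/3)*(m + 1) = m^4 - 4*m^3/3 - 7*m^2/3 + 4*m/3 + 4/3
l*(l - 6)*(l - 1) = l^3 - 7*l^2 + 6*l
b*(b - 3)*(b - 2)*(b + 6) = b^4 + b^3 - 24*b^2 + 36*b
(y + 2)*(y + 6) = y^2 + 8*y + 12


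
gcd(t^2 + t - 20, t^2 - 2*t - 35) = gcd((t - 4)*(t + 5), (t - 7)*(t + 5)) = t + 5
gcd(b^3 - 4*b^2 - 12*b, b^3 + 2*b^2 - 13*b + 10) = 1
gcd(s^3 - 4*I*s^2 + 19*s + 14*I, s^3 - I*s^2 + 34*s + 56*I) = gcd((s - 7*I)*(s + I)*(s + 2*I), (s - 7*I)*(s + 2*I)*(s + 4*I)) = s^2 - 5*I*s + 14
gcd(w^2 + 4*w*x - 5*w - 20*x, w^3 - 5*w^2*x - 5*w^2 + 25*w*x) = w - 5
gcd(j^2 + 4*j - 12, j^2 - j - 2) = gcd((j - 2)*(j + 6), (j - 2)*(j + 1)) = j - 2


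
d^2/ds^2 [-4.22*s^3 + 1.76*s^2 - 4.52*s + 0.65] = 3.52 - 25.32*s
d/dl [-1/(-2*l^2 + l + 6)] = (1 - 4*l)/(-2*l^2 + l + 6)^2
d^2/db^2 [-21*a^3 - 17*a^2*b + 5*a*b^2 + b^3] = 10*a + 6*b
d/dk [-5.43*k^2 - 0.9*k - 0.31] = -10.86*k - 0.9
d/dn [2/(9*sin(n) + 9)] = -2*cos(n)/(9*(sin(n) + 1)^2)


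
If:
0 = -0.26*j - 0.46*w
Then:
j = -1.76923076923077*w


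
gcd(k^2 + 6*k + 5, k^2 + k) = k + 1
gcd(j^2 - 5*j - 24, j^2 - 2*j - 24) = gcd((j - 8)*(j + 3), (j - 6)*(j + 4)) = 1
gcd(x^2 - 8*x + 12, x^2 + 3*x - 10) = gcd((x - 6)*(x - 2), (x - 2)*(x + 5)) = x - 2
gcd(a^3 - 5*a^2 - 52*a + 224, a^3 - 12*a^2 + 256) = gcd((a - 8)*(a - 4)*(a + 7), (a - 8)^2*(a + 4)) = a - 8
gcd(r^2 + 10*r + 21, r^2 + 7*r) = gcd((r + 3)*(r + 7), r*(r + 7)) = r + 7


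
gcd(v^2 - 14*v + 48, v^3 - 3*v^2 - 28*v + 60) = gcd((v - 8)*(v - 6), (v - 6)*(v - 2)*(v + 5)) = v - 6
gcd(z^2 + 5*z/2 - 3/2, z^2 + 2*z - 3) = z + 3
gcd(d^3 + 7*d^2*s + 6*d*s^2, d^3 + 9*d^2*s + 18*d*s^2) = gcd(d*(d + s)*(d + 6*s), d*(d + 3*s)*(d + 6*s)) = d^2 + 6*d*s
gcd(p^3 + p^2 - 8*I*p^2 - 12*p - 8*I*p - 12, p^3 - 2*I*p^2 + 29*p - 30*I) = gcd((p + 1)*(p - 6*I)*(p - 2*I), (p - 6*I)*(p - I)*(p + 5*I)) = p - 6*I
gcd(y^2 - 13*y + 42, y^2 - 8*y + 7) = y - 7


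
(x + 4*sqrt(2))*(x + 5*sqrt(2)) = x^2 + 9*sqrt(2)*x + 40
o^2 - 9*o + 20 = (o - 5)*(o - 4)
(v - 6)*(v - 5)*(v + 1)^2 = v^4 - 9*v^3 + 9*v^2 + 49*v + 30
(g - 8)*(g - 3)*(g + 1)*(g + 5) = g^4 - 5*g^3 - 37*g^2 + 89*g + 120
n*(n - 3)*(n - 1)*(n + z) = n^4 + n^3*z - 4*n^3 - 4*n^2*z + 3*n^2 + 3*n*z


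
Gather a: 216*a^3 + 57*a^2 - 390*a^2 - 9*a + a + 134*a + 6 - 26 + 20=216*a^3 - 333*a^2 + 126*a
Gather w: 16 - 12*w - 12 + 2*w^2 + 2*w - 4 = 2*w^2 - 10*w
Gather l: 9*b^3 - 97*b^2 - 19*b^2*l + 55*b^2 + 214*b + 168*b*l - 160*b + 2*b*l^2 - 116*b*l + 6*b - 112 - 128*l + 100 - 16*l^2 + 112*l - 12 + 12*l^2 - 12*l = 9*b^3 - 42*b^2 + 60*b + l^2*(2*b - 4) + l*(-19*b^2 + 52*b - 28) - 24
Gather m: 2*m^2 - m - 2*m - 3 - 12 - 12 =2*m^2 - 3*m - 27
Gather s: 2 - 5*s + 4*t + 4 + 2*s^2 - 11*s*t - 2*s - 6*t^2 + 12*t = 2*s^2 + s*(-11*t - 7) - 6*t^2 + 16*t + 6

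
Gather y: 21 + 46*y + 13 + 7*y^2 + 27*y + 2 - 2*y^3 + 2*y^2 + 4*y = -2*y^3 + 9*y^2 + 77*y + 36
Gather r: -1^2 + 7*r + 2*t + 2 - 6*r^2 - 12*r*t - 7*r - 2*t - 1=-6*r^2 - 12*r*t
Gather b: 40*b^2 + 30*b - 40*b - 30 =40*b^2 - 10*b - 30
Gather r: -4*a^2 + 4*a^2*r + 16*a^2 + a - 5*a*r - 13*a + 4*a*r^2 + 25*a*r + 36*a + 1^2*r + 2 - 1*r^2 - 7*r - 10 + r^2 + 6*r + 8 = 12*a^2 + 4*a*r^2 + 24*a + r*(4*a^2 + 20*a)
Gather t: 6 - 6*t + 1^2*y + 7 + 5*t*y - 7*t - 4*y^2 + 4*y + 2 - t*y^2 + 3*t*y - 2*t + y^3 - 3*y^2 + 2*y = t*(-y^2 + 8*y - 15) + y^3 - 7*y^2 + 7*y + 15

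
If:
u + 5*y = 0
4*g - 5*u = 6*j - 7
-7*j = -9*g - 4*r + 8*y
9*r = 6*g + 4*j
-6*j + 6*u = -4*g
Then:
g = 3423/12155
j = 10017/12155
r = 518/935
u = 7/11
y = -7/55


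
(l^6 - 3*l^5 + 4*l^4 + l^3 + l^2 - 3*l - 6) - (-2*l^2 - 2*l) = l^6 - 3*l^5 + 4*l^4 + l^3 + 3*l^2 - l - 6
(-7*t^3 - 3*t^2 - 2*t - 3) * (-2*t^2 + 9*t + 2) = 14*t^5 - 57*t^4 - 37*t^3 - 18*t^2 - 31*t - 6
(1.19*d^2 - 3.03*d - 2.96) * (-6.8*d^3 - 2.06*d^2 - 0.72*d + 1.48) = -8.092*d^5 + 18.1526*d^4 + 25.513*d^3 + 10.0404*d^2 - 2.3532*d - 4.3808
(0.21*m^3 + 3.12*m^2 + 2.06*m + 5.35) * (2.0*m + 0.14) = 0.42*m^4 + 6.2694*m^3 + 4.5568*m^2 + 10.9884*m + 0.749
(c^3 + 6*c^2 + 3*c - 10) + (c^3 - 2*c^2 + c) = 2*c^3 + 4*c^2 + 4*c - 10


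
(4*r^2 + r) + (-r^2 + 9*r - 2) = 3*r^2 + 10*r - 2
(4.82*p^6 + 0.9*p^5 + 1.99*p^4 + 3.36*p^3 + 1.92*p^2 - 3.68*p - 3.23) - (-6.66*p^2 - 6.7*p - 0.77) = 4.82*p^6 + 0.9*p^5 + 1.99*p^4 + 3.36*p^3 + 8.58*p^2 + 3.02*p - 2.46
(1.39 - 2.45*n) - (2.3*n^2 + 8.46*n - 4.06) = -2.3*n^2 - 10.91*n + 5.45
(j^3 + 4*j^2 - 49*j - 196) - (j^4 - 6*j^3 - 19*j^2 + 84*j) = -j^4 + 7*j^3 + 23*j^2 - 133*j - 196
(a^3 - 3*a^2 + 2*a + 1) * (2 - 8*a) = -8*a^4 + 26*a^3 - 22*a^2 - 4*a + 2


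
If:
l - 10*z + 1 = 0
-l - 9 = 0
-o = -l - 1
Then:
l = -9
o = -8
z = -4/5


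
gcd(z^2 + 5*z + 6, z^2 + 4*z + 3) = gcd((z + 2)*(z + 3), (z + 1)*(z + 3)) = z + 3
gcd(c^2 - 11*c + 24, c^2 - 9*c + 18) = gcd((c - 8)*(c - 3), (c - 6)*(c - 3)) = c - 3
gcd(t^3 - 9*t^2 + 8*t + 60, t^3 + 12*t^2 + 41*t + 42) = t + 2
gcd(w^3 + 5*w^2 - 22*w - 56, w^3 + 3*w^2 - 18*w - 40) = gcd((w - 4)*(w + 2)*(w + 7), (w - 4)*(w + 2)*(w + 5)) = w^2 - 2*w - 8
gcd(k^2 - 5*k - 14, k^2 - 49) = k - 7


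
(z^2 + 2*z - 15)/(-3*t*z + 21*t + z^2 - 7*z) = (-z^2 - 2*z + 15)/(3*t*z - 21*t - z^2 + 7*z)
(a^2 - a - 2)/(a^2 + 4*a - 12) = (a + 1)/(a + 6)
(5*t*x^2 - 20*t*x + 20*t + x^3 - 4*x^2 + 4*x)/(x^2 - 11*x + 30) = (5*t*x^2 - 20*t*x + 20*t + x^3 - 4*x^2 + 4*x)/(x^2 - 11*x + 30)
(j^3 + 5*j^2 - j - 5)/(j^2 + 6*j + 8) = (j^3 + 5*j^2 - j - 5)/(j^2 + 6*j + 8)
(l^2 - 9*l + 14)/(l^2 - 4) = (l - 7)/(l + 2)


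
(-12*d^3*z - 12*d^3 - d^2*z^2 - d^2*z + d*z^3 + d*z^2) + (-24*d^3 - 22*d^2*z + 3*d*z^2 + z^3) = -12*d^3*z - 36*d^3 - d^2*z^2 - 23*d^2*z + d*z^3 + 4*d*z^2 + z^3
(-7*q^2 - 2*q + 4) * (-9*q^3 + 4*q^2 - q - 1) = 63*q^5 - 10*q^4 - 37*q^3 + 25*q^2 - 2*q - 4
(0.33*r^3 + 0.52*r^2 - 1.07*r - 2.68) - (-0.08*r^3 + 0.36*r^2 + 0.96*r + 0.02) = 0.41*r^3 + 0.16*r^2 - 2.03*r - 2.7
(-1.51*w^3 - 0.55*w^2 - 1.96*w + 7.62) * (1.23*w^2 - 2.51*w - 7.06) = -1.8573*w^5 + 3.1136*w^4 + 9.6303*w^3 + 18.1752*w^2 - 5.2886*w - 53.7972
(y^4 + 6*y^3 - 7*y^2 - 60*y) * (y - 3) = y^5 + 3*y^4 - 25*y^3 - 39*y^2 + 180*y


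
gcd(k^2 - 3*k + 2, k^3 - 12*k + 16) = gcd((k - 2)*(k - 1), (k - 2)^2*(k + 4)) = k - 2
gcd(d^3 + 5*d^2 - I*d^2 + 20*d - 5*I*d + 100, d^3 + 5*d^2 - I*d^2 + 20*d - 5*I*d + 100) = d^3 + d^2*(5 - I) + d*(20 - 5*I) + 100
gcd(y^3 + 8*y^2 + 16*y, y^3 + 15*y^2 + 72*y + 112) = y^2 + 8*y + 16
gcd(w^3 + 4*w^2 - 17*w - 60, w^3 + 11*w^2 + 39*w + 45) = w^2 + 8*w + 15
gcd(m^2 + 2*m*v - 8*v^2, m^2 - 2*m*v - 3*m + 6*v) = -m + 2*v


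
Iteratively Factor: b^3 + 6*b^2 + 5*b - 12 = (b - 1)*(b^2 + 7*b + 12) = (b - 1)*(b + 3)*(b + 4)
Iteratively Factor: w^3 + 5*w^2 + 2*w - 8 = (w + 2)*(w^2 + 3*w - 4) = (w - 1)*(w + 2)*(w + 4)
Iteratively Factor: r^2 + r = (r + 1)*(r)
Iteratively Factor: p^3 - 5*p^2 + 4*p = (p - 4)*(p^2 - p) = (p - 4)*(p - 1)*(p)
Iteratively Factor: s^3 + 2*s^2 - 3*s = (s + 3)*(s^2 - s) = s*(s + 3)*(s - 1)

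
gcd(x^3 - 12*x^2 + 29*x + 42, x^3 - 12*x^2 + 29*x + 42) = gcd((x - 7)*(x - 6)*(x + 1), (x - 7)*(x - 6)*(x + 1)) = x^3 - 12*x^2 + 29*x + 42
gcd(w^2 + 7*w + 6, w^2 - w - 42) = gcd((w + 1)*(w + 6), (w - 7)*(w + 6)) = w + 6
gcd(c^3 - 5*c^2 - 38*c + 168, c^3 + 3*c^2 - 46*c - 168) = c^2 - c - 42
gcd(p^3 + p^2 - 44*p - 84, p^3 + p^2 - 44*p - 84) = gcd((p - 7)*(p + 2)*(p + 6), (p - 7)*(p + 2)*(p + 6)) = p^3 + p^2 - 44*p - 84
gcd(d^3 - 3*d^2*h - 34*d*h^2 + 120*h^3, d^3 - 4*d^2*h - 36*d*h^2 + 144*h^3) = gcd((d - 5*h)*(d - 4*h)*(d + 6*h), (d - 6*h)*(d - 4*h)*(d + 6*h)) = d^2 + 2*d*h - 24*h^2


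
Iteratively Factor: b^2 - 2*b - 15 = (b + 3)*(b - 5)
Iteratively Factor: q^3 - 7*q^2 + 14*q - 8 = (q - 2)*(q^2 - 5*q + 4) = (q - 4)*(q - 2)*(q - 1)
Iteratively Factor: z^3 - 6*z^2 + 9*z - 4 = (z - 4)*(z^2 - 2*z + 1) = (z - 4)*(z - 1)*(z - 1)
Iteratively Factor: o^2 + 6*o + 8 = (o + 2)*(o + 4)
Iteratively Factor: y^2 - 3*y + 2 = (y - 2)*(y - 1)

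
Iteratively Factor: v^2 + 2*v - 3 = (v - 1)*(v + 3)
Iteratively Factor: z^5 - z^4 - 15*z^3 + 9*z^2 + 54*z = (z + 2)*(z^4 - 3*z^3 - 9*z^2 + 27*z) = (z + 2)*(z + 3)*(z^3 - 6*z^2 + 9*z) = z*(z + 2)*(z + 3)*(z^2 - 6*z + 9) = z*(z - 3)*(z + 2)*(z + 3)*(z - 3)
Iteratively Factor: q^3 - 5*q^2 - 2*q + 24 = (q - 3)*(q^2 - 2*q - 8) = (q - 4)*(q - 3)*(q + 2)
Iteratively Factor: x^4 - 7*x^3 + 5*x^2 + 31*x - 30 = (x + 2)*(x^3 - 9*x^2 + 23*x - 15) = (x - 3)*(x + 2)*(x^2 - 6*x + 5) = (x - 3)*(x - 1)*(x + 2)*(x - 5)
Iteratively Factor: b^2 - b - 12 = (b - 4)*(b + 3)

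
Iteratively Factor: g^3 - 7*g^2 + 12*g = (g)*(g^2 - 7*g + 12) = g*(g - 4)*(g - 3)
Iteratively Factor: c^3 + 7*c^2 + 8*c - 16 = (c - 1)*(c^2 + 8*c + 16) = (c - 1)*(c + 4)*(c + 4)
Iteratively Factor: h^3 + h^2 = (h + 1)*(h^2) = h*(h + 1)*(h)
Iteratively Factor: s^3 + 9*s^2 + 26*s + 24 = (s + 4)*(s^2 + 5*s + 6) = (s + 2)*(s + 4)*(s + 3)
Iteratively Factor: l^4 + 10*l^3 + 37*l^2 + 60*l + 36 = (l + 2)*(l^3 + 8*l^2 + 21*l + 18) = (l + 2)*(l + 3)*(l^2 + 5*l + 6) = (l + 2)^2*(l + 3)*(l + 3)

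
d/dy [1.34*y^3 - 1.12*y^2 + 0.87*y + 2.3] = 4.02*y^2 - 2.24*y + 0.87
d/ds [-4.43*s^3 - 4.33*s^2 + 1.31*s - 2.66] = -13.29*s^2 - 8.66*s + 1.31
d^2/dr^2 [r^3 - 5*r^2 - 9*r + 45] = 6*r - 10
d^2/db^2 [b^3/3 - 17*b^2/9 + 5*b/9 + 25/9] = 2*b - 34/9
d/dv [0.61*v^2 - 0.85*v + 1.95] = 1.22*v - 0.85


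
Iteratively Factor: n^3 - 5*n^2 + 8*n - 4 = (n - 1)*(n^2 - 4*n + 4) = (n - 2)*(n - 1)*(n - 2)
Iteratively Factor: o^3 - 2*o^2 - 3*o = (o)*(o^2 - 2*o - 3) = o*(o - 3)*(o + 1)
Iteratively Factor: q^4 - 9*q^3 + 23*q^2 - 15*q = (q)*(q^3 - 9*q^2 + 23*q - 15) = q*(q - 3)*(q^2 - 6*q + 5) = q*(q - 5)*(q - 3)*(q - 1)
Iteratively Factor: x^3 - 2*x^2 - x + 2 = (x - 2)*(x^2 - 1) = (x - 2)*(x - 1)*(x + 1)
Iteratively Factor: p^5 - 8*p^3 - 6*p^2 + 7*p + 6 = (p + 2)*(p^4 - 2*p^3 - 4*p^2 + 2*p + 3) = (p + 1)*(p + 2)*(p^3 - 3*p^2 - p + 3) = (p + 1)^2*(p + 2)*(p^2 - 4*p + 3) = (p - 3)*(p + 1)^2*(p + 2)*(p - 1)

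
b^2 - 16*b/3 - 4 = (b - 6)*(b + 2/3)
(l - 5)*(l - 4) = l^2 - 9*l + 20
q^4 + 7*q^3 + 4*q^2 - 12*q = q*(q - 1)*(q + 2)*(q + 6)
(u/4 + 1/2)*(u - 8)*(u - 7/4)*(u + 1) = u^4/4 - 27*u^3/16 - 53*u^2/16 + 45*u/8 + 7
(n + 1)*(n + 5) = n^2 + 6*n + 5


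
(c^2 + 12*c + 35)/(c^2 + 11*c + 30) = (c + 7)/(c + 6)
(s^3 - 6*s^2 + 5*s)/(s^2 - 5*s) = s - 1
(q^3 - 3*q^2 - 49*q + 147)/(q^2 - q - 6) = (q^2 - 49)/(q + 2)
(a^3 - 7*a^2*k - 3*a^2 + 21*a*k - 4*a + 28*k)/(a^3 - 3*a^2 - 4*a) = (a - 7*k)/a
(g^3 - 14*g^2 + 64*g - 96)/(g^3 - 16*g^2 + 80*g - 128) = (g - 6)/(g - 8)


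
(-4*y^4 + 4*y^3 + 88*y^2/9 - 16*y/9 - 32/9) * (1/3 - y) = 4*y^5 - 16*y^4/3 - 76*y^3/9 + 136*y^2/27 + 80*y/27 - 32/27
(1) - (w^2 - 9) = 10 - w^2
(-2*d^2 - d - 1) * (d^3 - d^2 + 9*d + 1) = -2*d^5 + d^4 - 18*d^3 - 10*d^2 - 10*d - 1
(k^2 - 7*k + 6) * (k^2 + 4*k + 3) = k^4 - 3*k^3 - 19*k^2 + 3*k + 18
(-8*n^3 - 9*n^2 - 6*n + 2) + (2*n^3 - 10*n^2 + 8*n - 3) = -6*n^3 - 19*n^2 + 2*n - 1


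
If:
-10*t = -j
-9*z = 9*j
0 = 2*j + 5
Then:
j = -5/2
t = -1/4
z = 5/2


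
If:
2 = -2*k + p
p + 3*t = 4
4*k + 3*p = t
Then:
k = -1/2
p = 1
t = 1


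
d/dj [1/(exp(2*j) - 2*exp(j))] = 2*(1 - exp(j))*exp(-j)/(exp(j) - 2)^2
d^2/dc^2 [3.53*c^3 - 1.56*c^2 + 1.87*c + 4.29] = 21.18*c - 3.12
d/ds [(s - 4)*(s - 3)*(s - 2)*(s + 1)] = 4*s^3 - 24*s^2 + 34*s + 2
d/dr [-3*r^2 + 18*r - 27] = 18 - 6*r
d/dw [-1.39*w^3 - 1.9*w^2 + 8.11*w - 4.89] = -4.17*w^2 - 3.8*w + 8.11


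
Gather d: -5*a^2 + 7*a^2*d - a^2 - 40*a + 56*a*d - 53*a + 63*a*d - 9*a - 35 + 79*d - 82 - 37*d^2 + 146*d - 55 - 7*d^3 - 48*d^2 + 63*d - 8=-6*a^2 - 102*a - 7*d^3 - 85*d^2 + d*(7*a^2 + 119*a + 288) - 180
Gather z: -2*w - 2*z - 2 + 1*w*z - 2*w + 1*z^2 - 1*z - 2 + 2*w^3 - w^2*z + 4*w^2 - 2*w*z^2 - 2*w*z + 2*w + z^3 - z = 2*w^3 + 4*w^2 - 2*w + z^3 + z^2*(1 - 2*w) + z*(-w^2 - w - 4) - 4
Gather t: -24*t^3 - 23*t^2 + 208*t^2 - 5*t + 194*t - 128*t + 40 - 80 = -24*t^3 + 185*t^2 + 61*t - 40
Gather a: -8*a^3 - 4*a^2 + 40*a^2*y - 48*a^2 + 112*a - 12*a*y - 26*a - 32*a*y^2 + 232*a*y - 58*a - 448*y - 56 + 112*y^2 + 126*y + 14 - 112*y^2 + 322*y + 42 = -8*a^3 + a^2*(40*y - 52) + a*(-32*y^2 + 220*y + 28)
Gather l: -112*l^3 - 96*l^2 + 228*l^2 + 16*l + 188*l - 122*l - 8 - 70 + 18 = -112*l^3 + 132*l^2 + 82*l - 60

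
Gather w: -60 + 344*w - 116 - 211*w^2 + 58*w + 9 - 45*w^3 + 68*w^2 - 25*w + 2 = -45*w^3 - 143*w^2 + 377*w - 165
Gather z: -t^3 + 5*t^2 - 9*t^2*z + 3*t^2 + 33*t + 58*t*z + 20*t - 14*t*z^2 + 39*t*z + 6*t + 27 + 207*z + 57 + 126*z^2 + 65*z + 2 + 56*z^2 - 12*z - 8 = -t^3 + 8*t^2 + 59*t + z^2*(182 - 14*t) + z*(-9*t^2 + 97*t + 260) + 78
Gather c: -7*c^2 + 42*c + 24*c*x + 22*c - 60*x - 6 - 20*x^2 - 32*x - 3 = -7*c^2 + c*(24*x + 64) - 20*x^2 - 92*x - 9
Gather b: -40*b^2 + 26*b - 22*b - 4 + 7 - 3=-40*b^2 + 4*b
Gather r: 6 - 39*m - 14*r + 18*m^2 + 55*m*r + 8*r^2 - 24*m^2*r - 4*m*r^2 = 18*m^2 - 39*m + r^2*(8 - 4*m) + r*(-24*m^2 + 55*m - 14) + 6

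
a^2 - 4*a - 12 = (a - 6)*(a + 2)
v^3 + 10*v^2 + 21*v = v*(v + 3)*(v + 7)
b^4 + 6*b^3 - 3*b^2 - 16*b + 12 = (b - 1)^2*(b + 2)*(b + 6)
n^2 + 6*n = n*(n + 6)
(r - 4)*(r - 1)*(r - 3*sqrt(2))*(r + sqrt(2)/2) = r^4 - 5*r^3 - 5*sqrt(2)*r^3/2 + r^2 + 25*sqrt(2)*r^2/2 - 10*sqrt(2)*r + 15*r - 12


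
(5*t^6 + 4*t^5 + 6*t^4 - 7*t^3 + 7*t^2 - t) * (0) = 0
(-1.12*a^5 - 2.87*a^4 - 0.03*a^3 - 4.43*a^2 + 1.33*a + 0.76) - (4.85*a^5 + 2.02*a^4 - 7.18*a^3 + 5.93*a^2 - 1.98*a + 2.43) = -5.97*a^5 - 4.89*a^4 + 7.15*a^3 - 10.36*a^2 + 3.31*a - 1.67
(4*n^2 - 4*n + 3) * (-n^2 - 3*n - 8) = -4*n^4 - 8*n^3 - 23*n^2 + 23*n - 24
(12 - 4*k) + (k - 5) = 7 - 3*k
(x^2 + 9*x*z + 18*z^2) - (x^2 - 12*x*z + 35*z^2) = 21*x*z - 17*z^2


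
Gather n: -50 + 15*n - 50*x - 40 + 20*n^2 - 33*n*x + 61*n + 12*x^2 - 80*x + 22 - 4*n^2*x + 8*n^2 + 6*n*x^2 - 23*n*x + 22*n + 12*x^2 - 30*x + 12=n^2*(28 - 4*x) + n*(6*x^2 - 56*x + 98) + 24*x^2 - 160*x - 56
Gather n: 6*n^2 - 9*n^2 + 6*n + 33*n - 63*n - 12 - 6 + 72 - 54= -3*n^2 - 24*n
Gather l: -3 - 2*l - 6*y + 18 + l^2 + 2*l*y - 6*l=l^2 + l*(2*y - 8) - 6*y + 15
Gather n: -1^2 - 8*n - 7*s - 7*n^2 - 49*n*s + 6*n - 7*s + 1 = -7*n^2 + n*(-49*s - 2) - 14*s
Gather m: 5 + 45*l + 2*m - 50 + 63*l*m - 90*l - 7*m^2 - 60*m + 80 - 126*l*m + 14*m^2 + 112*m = -45*l + 7*m^2 + m*(54 - 63*l) + 35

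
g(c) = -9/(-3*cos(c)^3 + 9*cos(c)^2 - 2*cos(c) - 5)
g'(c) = -9*(-9*sin(c)*cos(c)^2 + 18*sin(c)*cos(c) - 2*sin(c))/(-3*cos(c)^3 + 9*cos(c)^2 - 2*cos(c) - 5)^2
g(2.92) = -1.08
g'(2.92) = 0.81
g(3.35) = -1.07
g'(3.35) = -0.75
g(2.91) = -1.09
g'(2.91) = 0.85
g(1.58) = 1.81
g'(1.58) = 0.79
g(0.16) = 8.26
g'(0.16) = -8.46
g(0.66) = 3.69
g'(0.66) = -6.11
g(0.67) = 3.62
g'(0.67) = -5.96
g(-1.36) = 1.78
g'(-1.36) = 0.47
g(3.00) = -1.03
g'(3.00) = 0.48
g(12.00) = 4.32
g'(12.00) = 7.56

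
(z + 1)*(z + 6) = z^2 + 7*z + 6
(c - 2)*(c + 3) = c^2 + c - 6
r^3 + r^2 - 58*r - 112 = (r - 8)*(r + 2)*(r + 7)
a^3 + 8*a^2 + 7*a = a*(a + 1)*(a + 7)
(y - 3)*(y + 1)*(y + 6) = y^3 + 4*y^2 - 15*y - 18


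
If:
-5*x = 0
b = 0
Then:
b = 0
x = 0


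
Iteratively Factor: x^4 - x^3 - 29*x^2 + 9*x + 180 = (x + 4)*(x^3 - 5*x^2 - 9*x + 45) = (x - 5)*(x + 4)*(x^2 - 9) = (x - 5)*(x + 3)*(x + 4)*(x - 3)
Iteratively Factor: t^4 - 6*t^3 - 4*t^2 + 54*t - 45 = (t - 5)*(t^3 - t^2 - 9*t + 9) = (t - 5)*(t - 1)*(t^2 - 9) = (t - 5)*(t - 3)*(t - 1)*(t + 3)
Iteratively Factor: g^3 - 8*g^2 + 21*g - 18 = (g - 3)*(g^2 - 5*g + 6) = (g - 3)*(g - 2)*(g - 3)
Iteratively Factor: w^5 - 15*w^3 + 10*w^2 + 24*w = (w + 1)*(w^4 - w^3 - 14*w^2 + 24*w) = (w - 2)*(w + 1)*(w^3 + w^2 - 12*w) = (w - 3)*(w - 2)*(w + 1)*(w^2 + 4*w) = w*(w - 3)*(w - 2)*(w + 1)*(w + 4)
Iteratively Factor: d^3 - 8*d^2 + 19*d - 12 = (d - 1)*(d^2 - 7*d + 12) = (d - 4)*(d - 1)*(d - 3)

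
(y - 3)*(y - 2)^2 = y^3 - 7*y^2 + 16*y - 12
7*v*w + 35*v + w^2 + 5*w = (7*v + w)*(w + 5)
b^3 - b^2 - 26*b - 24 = (b - 6)*(b + 1)*(b + 4)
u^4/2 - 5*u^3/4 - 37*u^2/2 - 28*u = u*(u/2 + 1)*(u - 8)*(u + 7/2)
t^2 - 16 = (t - 4)*(t + 4)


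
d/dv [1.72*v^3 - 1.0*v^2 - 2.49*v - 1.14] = 5.16*v^2 - 2.0*v - 2.49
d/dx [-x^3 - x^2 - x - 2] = -3*x^2 - 2*x - 1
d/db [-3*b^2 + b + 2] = 1 - 6*b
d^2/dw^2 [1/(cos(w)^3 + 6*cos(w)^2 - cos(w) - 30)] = ((-cos(w) + 48*cos(2*w) + 9*cos(3*w))*(cos(w)^3 + 6*cos(w)^2 - cos(w) - 30)/4 + 2*(3*cos(w)^2 + 12*cos(w) - 1)^2*sin(w)^2)/(cos(w)^3 + 6*cos(w)^2 - cos(w) - 30)^3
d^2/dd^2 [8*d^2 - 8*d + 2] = 16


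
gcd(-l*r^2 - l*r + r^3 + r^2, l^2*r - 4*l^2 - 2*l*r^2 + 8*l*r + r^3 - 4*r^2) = -l + r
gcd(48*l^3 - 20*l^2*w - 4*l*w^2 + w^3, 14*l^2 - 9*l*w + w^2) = -2*l + w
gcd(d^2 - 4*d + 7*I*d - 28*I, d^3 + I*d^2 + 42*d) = d + 7*I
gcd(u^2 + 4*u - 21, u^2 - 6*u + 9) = u - 3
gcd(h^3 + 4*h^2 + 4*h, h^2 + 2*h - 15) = 1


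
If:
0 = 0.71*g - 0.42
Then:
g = 0.59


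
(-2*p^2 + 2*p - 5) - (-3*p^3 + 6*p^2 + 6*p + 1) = 3*p^3 - 8*p^2 - 4*p - 6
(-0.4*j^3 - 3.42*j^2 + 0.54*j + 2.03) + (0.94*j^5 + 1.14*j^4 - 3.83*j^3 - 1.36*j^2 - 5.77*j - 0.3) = 0.94*j^5 + 1.14*j^4 - 4.23*j^3 - 4.78*j^2 - 5.23*j + 1.73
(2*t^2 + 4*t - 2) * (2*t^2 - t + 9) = 4*t^4 + 6*t^3 + 10*t^2 + 38*t - 18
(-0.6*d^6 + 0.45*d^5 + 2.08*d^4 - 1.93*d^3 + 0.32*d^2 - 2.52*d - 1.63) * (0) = 0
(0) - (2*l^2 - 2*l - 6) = -2*l^2 + 2*l + 6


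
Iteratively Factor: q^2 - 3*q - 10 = (q + 2)*(q - 5)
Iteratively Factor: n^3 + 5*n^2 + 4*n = (n + 1)*(n^2 + 4*n) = n*(n + 1)*(n + 4)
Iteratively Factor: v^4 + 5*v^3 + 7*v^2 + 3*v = (v + 1)*(v^3 + 4*v^2 + 3*v) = (v + 1)*(v + 3)*(v^2 + v) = (v + 1)^2*(v + 3)*(v)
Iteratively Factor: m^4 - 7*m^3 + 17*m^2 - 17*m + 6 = (m - 3)*(m^3 - 4*m^2 + 5*m - 2) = (m - 3)*(m - 2)*(m^2 - 2*m + 1) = (m - 3)*(m - 2)*(m - 1)*(m - 1)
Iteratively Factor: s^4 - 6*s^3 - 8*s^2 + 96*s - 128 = (s + 4)*(s^3 - 10*s^2 + 32*s - 32) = (s - 2)*(s + 4)*(s^2 - 8*s + 16) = (s - 4)*(s - 2)*(s + 4)*(s - 4)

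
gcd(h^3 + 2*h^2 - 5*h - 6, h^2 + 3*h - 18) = 1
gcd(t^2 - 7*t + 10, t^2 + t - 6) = t - 2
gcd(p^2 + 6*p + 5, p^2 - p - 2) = p + 1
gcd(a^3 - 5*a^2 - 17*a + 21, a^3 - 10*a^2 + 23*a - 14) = a^2 - 8*a + 7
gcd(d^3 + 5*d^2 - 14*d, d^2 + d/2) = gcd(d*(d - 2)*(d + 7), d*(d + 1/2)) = d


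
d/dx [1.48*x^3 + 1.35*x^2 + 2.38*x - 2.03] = 4.44*x^2 + 2.7*x + 2.38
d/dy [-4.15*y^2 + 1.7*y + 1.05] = 1.7 - 8.3*y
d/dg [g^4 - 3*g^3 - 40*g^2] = g*(4*g^2 - 9*g - 80)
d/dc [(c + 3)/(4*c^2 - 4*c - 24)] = (c^2 - c - (c + 3)*(2*c - 1) - 6)/(4*(-c^2 + c + 6)^2)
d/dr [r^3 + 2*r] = 3*r^2 + 2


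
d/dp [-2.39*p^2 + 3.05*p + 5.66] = 3.05 - 4.78*p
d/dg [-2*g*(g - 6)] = 12 - 4*g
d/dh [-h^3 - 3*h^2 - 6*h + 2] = -3*h^2 - 6*h - 6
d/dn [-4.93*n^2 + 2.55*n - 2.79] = 2.55 - 9.86*n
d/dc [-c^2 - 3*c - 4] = -2*c - 3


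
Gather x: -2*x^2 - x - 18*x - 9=-2*x^2 - 19*x - 9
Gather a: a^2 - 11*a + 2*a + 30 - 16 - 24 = a^2 - 9*a - 10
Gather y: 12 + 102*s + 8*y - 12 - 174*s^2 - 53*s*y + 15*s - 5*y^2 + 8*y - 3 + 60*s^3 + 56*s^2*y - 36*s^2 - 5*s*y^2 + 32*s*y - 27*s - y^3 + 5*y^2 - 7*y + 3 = 60*s^3 - 210*s^2 - 5*s*y^2 + 90*s - y^3 + y*(56*s^2 - 21*s + 9)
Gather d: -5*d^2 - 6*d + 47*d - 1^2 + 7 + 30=-5*d^2 + 41*d + 36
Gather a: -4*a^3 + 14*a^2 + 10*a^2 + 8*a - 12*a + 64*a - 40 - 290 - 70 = -4*a^3 + 24*a^2 + 60*a - 400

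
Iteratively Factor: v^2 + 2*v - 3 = (v + 3)*(v - 1)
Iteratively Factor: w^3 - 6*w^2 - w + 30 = (w + 2)*(w^2 - 8*w + 15) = (w - 5)*(w + 2)*(w - 3)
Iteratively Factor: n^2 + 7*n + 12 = (n + 4)*(n + 3)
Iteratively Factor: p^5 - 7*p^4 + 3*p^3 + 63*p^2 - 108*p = (p - 3)*(p^4 - 4*p^3 - 9*p^2 + 36*p) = (p - 4)*(p - 3)*(p^3 - 9*p) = (p - 4)*(p - 3)^2*(p^2 + 3*p) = (p - 4)*(p - 3)^2*(p + 3)*(p)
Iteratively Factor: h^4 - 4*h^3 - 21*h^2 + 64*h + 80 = (h - 5)*(h^3 + h^2 - 16*h - 16) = (h - 5)*(h + 1)*(h^2 - 16) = (h - 5)*(h - 4)*(h + 1)*(h + 4)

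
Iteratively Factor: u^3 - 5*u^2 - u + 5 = (u - 1)*(u^2 - 4*u - 5) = (u - 5)*(u - 1)*(u + 1)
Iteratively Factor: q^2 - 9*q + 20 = (q - 4)*(q - 5)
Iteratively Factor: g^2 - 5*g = (g)*(g - 5)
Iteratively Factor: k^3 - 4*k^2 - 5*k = (k + 1)*(k^2 - 5*k) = k*(k + 1)*(k - 5)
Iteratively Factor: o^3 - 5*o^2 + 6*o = (o - 3)*(o^2 - 2*o) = o*(o - 3)*(o - 2)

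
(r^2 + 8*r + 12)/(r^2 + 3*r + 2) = (r + 6)/(r + 1)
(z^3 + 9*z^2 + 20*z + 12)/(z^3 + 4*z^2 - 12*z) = (z^2 + 3*z + 2)/(z*(z - 2))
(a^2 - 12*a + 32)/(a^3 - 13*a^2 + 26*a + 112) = (a - 4)/(a^2 - 5*a - 14)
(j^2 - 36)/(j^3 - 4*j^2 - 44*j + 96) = (j - 6)/(j^2 - 10*j + 16)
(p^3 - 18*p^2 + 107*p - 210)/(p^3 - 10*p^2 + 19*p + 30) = (p - 7)/(p + 1)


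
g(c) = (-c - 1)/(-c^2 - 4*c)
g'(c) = (-c - 1)*(2*c + 4)/(-c^2 - 4*c)^2 - 1/(-c^2 - 4*c)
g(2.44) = 0.22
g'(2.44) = -0.06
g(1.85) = 0.26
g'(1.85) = -0.09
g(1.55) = 0.30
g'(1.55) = -0.13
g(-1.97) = 0.24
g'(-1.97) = -0.25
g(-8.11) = -0.21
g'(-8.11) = -0.05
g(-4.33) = -2.33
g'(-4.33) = -6.90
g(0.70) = 0.52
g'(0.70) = -0.54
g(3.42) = 0.17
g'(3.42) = -0.03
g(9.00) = 0.09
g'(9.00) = -0.00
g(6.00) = 0.12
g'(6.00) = -0.01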